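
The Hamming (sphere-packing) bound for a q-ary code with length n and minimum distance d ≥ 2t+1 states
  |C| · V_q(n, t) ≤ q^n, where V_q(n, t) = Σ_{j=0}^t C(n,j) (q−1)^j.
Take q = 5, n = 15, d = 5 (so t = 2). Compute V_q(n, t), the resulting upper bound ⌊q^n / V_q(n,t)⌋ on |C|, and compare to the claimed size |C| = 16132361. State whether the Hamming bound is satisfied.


V_q(n, t) = 1741, q^n = 30517578125, Hamming bound = 17528764, |C| = 16132361 ≤ bound (satisfied).

Step 1: Compute V_q(n, t) = Σ_{j=0}^2 C(n, j) (q−1)^j.
  j = 0: C(15,0)·(4)^0 = 1·1 = 1.
  j = 1: C(15,1)·(4)^1 = 15·4 = 60.
  j = 2: C(15,2)·(4)^2 = 105·16 = 1680.
  V_q(n, t) = 1 + 60 + 1680 = 1741.
Step 2: q^n = 5^15 = 30517578125.
Step 3: Hamming bound ⌊q^n / V_q(n,t)⌋ = ⌊30517578125/1741⌋ = 17528764.
Step 4: Compare |C| = 16132361 to 17528764: satisfied.
The claimed |C| lies below the Hamming bound.


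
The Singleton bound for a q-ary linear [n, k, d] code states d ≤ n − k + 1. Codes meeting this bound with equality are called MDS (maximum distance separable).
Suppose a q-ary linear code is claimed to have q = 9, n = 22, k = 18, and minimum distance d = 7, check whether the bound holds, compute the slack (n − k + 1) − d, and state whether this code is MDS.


Singleton RHS = n − k + 1 = 5, slack = -2, bound violated (no such code; not MDS).

Singleton bound: d ≤ n − k + 1.
Here n = 22, k = 18, so n − k + 1 = 5.
Given d = 7, check d ≤ 5: NO.
Slack = (n − k + 1) − d = -2.
The slack is negative: d = 7 exceeds n − k + 1 = 5 by 2, so the Singleton bound is violated and no linear [22, 18, 7]_9 code can exist. In particular it is not MDS (MDS requires d = n − k + 1 exactly).
Description: the claimed parameters are [22, 18, 7]_9; such a code would be impossible (violates the Singleton bound).


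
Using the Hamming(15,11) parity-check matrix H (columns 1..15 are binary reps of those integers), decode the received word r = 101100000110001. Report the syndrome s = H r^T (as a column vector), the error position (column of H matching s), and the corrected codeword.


s = (1, 0, 0, 0)^T, error position = 8, corrected codeword c = 101100010110001

Compute s = H r^T mod 2 one row at a time:
  s_1 = 0 + 0 + 1 + 1 + 0 + 0 + 0 + 1 = 3 ≡ 1 (mod 2).
  s_2 = 1 + 0 + 0 + 0 + 0 + 0 + 0 + 1 = 2 ≡ 0 (mod 2).
  s_3 = 0 + 1 + 0 + 0 + 1 + 1 + 0 + 1 = 4 ≡ 0 (mod 2).
  s_4 = 1 + 1 + 0 + 0 + 0 + 1 + 0 + 1 = 4 ≡ 0 (mod 2).
s = (1, 0, 0, 0)^T — this equals column 8 of H (binary 1000), so error is at position 8.
Correct: flip bit 8 of r = 101100000110001 to get c = 101100010110001.


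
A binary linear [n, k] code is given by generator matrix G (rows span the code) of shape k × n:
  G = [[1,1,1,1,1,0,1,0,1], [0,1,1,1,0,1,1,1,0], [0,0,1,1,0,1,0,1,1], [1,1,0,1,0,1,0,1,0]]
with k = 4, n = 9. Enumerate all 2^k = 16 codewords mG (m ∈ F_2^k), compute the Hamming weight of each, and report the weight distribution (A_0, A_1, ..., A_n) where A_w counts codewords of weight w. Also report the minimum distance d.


Weight distribution: A_0 = 1, A_3 = 3, A_4 = 3, A_5 = 4, A_6 = 4, A_7 = 1. Minimum distance d = 3.

Enumerate all 2^4 = 16 messages m ∈ F_2^4.
For each, compute codeword c = mG in F_2^9, then tally its weight.
  m = 0000 → c = 000000000, weight = 0.
  m = 1000 → c = 111110101, weight = 7.
  m = 0100 → c = 011101110, weight = 6.
  m = 1100 → c = 100011011, weight = 5.
  m = 0010 → c = 001101011, weight = 5.
  m = 1010 → c = 110011110, weight = 6.
  m = 0110 → c = 010000101, weight = 3.
  m = 1110 → c = 101110000, weight = 4.
  m = 0001 → c = 110101010, weight = 5.
  m = 1001 → c = 001011111, weight = 6.
  m = 0101 → c = 101000100, weight = 3.
  m = 1101 → c = 010110001, weight = 4.
  m = 0011 → c = 111000001, weight = 4.
  m = 1011 → c = 000110100, weight = 3.
  m = 0111 → c = 100101111, weight = 6.
  m = 1111 → c = 011011010, weight = 5.
Tally weights:
  weight 0: 1 codewords.
  weight 3: 3 codewords.
  weight 4: 3 codewords.
  weight 5: 4 codewords.
  weight 6: 4 codewords.
  weight 7: 1 codewords.
Minimum distance d = smallest w > 0 with A_w > 0 = 3.
Sanity: Σ A_w = 16 = 2^4 = 16 ✓.


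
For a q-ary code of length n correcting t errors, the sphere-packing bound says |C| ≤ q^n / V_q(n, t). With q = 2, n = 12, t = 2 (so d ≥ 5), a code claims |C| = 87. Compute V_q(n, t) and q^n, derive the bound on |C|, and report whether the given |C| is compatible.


V_q(n, t) = 79, q^n = 4096, Hamming bound = 51, |C| = 87 > bound (violated).

Step 1: Compute V_q(n, t) = Σ_{j=0}^2 C(n, j) (q−1)^j.
  j = 0: C(12,0)·(1)^0 = 1·1 = 1.
  j = 1: C(12,1)·(1)^1 = 12·1 = 12.
  j = 2: C(12,2)·(1)^2 = 66·1 = 66.
  V_q(n, t) = 1 + 12 + 66 = 79.
Step 2: q^n = 2^12 = 4096.
Step 3: Hamming bound ⌊q^n / V_q(n,t)⌋ = ⌊4096/79⌋ = 51.
Step 4: Compare |C| = 87 to 51: violated.
The claimed |C| lies above the Hamming bound, so no 2-ary code of length 12 with d ≥ 5 can have 87 codewords.


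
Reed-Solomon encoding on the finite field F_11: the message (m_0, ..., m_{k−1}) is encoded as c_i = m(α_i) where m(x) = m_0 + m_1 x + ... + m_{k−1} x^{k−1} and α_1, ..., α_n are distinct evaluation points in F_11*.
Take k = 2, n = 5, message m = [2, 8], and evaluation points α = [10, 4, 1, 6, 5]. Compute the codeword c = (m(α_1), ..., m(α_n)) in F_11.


c = [5, 1, 10, 6, 9]

Message polynomial: m(x) = 2 + 8·x (mod 11).
For each evaluation point α_i, compute m(α_i) mod 11:
  α_1 = 10: Horner steps 8 → 5, so m(10) = 5.
  α_2 = 4: Horner steps 8 → 1, so m(4) = 1.
  α_3 = 1: Horner steps 8 → 10, so m(1) = 10.
  α_4 = 6: Horner steps 8 → 6, so m(6) = 6.
  α_5 = 5: Horner steps 8 → 9, so m(5) = 9.
Codeword c = [5, 1, 10, 6, 9] ∈ F_11^5.


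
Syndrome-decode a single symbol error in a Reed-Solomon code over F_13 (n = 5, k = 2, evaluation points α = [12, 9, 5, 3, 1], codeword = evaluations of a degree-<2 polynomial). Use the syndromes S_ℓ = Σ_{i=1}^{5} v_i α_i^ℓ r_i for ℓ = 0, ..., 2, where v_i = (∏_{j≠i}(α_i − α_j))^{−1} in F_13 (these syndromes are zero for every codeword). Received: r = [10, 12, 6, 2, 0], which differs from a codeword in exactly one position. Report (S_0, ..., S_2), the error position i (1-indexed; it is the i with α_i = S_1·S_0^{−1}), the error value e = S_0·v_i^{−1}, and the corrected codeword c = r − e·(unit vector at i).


S = (5, 2, 6), error at position 4, error magnitude e = 12, c = [10, 12, 6, 3, 0].

Step 1: column multipliers v_i = (∏_{j≠i}(α_i − α_j))^{−1} mod 13.
  i = 1 (α = 12): (12−9)(12−5)(12−3)(12−1) = 3·7·9·11 = 2079 ≡ 12, so v_1 = 12^{−1} = 12 (mod 13).
  i = 2 (α = 9): (9−12)(9−5)(9−3)(9−1) = (−3)·4·6·8 = −576 ≡ 9, so v_2 = 9^{−1} = 3 (mod 13).
  i = 3 (α = 5): (5−12)(5−9)(5−3)(5−1) = (−7)·(−4)·2·4 = 224 ≡ 3, so v_3 = 3^{−1} = 9 (mod 13).
  i = 4 (α = 3): (3−12)(3−9)(3−5)(3−1) = (−9)·(−6)·(−2)·2 = −216 ≡ 5, so v_4 = 5^{−1} = 8 (mod 13).
  i = 5 (α = 1): (1−12)(1−9)(1−5)(1−3) = (−11)·(−8)·(−4)·(−2) = 704 ≡ 2, so v_5 = 2^{−1} = 7 (mod 13).
  v = [12, 3, 9, 8, 7].
Step 2: syndromes of r = [10, 12, 6, 2, 0] (all sums mod 13).
  S_0 = Σ v_i r_i = 12·10 + 3·12 + 9·6 + 8·2 + 7·0 = 226 ≡ 5.
  S_1 = Σ v_i α_i r_i = 12·12·10 + 3·9·12 + 9·5·6 + 8·3·2 + 7·1·0 = 2082 ≡ 2.
  α_i^2 mod 13 = [1, 3, 12, 9, 1].
  S_2 = Σ v_i α_i^2 r_i = 12·1·10 + 3·3·12 + 9·12·6 + 8·9·2 + 7·1·0 = 1020 ≡ 6.
  S = (5, 2, 6) ≠ 0, so r is not a codeword (an error is present).
Step 3: locate the error. For a single error e at position i, S_ℓ = v_i·e·α_i^ℓ, so α_err = S_1/S_0.
  S_0^{−1} = 5^{−1} = 8 (mod 13), so α_err = 2·8 = 16 ≡ 3 = α_4. Error position i = 4.
  Consistency check: S_2/S_1 = 6·7 = 42 ≡ 3 = α_err ✓ (single-error assumption holds).
Step 4: error magnitude e = S_0/v_4 = S_0·∏_{j≠4}(α_4 − α_j) = 5·5 = 25 ≡ 12 (mod 13).
Step 5: correct position 4: c_4 = r_4 − e = 2 − 12 ≡ 3 (mod 13). Hence c = [10, 12, 6, 3, 0].
  Check: interpolating c through the α_i gives m(x) = 5 + 8·x (degree < 2) with m(α_i) = c_i for every i, so c is indeed a codeword.


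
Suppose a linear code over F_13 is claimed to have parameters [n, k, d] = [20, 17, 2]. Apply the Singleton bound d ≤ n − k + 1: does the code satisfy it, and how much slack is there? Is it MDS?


Singleton RHS = n − k + 1 = 4, slack = 2, bound satisfied, not MDS.

Singleton bound: d ≤ n − k + 1.
Here n = 20, k = 17, so n − k + 1 = 4.
Given d = 2, check d ≤ 4: YES.
Slack = (n − k + 1) − d = 2.
The code is NOT MDS (slack = 2 > 0).
Description: the claimed parameters are [20, 17, 2]_13; such a code would be non-MDS.


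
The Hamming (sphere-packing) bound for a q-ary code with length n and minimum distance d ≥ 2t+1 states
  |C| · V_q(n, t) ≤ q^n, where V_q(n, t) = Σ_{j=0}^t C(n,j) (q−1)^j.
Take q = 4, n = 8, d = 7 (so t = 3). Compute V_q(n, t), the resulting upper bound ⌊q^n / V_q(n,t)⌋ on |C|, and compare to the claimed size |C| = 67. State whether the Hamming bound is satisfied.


V_q(n, t) = 1789, q^n = 65536, Hamming bound = 36, |C| = 67 > bound (violated).

Step 1: Compute V_q(n, t) = Σ_{j=0}^3 C(n, j) (q−1)^j.
  j = 0: C(8,0)·(3)^0 = 1·1 = 1.
  j = 1: C(8,1)·(3)^1 = 8·3 = 24.
  j = 2: C(8,2)·(3)^2 = 28·9 = 252.
  j = 3: C(8,3)·(3)^3 = 56·27 = 1512.
  V_q(n, t) = 1 + 24 + 252 + 1512 = 1789.
Step 2: q^n = 4^8 = 65536.
Step 3: Hamming bound ⌊q^n / V_q(n,t)⌋ = ⌊65536/1789⌋ = 36.
Step 4: Compare |C| = 67 to 36: violated.
The claimed |C| lies above the Hamming bound, so no 4-ary code of length 8 with d ≥ 7 can have 67 codewords.


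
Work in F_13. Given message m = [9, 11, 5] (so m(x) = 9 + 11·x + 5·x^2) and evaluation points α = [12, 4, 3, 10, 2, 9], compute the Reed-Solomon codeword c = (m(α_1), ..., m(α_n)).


c = [3, 3, 9, 8, 12, 6]

Message polynomial: m(x) = 9 + 11·x + 5·x^2 (mod 13).
For each evaluation point α_i, compute m(α_i) mod 13:
  α_1 = 12: Horner steps 5 → 6 → 3, so m(12) = 3.
  α_2 = 4: Horner steps 5 → 5 → 3, so m(4) = 3.
  α_3 = 3: Horner steps 5 → 0 → 9, so m(3) = 9.
  α_4 = 10: Horner steps 5 → 9 → 8, so m(10) = 8.
  α_5 = 2: Horner steps 5 → 8 → 12, so m(2) = 12.
  α_6 = 9: Horner steps 5 → 4 → 6, so m(9) = 6.
Codeword c = [3, 3, 9, 8, 12, 6] ∈ F_13^6.


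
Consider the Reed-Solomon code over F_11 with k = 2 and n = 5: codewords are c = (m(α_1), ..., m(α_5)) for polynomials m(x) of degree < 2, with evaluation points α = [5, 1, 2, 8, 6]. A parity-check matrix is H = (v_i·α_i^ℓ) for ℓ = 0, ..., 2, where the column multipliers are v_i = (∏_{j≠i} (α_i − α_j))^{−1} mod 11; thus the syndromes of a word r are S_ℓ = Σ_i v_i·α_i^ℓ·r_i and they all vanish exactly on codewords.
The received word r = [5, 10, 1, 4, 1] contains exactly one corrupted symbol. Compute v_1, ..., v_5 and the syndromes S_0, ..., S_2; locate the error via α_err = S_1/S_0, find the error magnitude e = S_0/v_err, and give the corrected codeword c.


S = (10, 9, 7), error at position 3, error magnitude e = 6, c = [5, 10, 6, 4, 1].

Step 1: column multipliers v_i = (∏_{j≠i}(α_i − α_j))^{−1} mod 11.
  i = 1 (α = 5): (5−1)(5−2)(5−8)(5−6) = 4·3·(−3)·(−1) = 36 ≡ 3, so v_1 = 3^{−1} = 4 (mod 11).
  i = 2 (α = 1): (1−5)(1−2)(1−8)(1−6) = (−4)·(−1)·(−7)·(−5) = 140 ≡ 8, so v_2 = 8^{−1} = 7 (mod 11).
  i = 3 (α = 2): (2−5)(2−1)(2−8)(2−6) = (−3)·1·(−6)·(−4) = −72 ≡ 5, so v_3 = 5^{−1} = 9 (mod 11).
  i = 4 (α = 8): (8−5)(8−1)(8−2)(8−6) = 3·7·6·2 = 252 ≡ 10, so v_4 = 10^{−1} = 10 (mod 11).
  i = 5 (α = 6): (6−5)(6−1)(6−2)(6−8) = 1·5·4·(−2) = −40 ≡ 4, so v_5 = 4^{−1} = 3 (mod 11).
  v = [4, 7, 9, 10, 3].
Step 2: syndromes of r = [5, 10, 1, 4, 1] (all sums mod 11).
  S_0 = Σ v_i r_i = 4·5 + 7·10 + 9·1 + 10·4 + 3·1 = 142 ≡ 10.
  S_1 = Σ v_i α_i r_i = 4·5·5 + 7·1·10 + 9·2·1 + 10·8·4 + 3·6·1 = 526 ≡ 9.
  α_i^2 mod 11 = [3, 1, 4, 9, 3].
  S_2 = Σ v_i α_i^2 r_i = 4·3·5 + 7·1·10 + 9·4·1 + 10·9·4 + 3·3·1 = 535 ≡ 7.
  S = (10, 9, 7) ≠ 0, so r is not a codeword (an error is present).
Step 3: locate the error. For a single error e at position i, S_ℓ = v_i·e·α_i^ℓ, so α_err = S_1/S_0.
  S_0^{−1} = 10^{−1} = 10 (mod 11), so α_err = 9·10 = 90 ≡ 2 = α_3. Error position i = 3.
  Consistency check: S_2/S_1 = 7·5 = 35 ≡ 2 = α_err ✓ (single-error assumption holds).
Step 4: error magnitude e = S_0/v_3 = S_0·∏_{j≠3}(α_3 − α_j) = 10·5 = 50 ≡ 6 (mod 11).
Step 5: correct position 3: c_3 = r_3 − e = 1 − 6 ≡ 6 (mod 11). Hence c = [5, 10, 6, 4, 1].
  Check: interpolating c through the α_i gives m(x) = 3 + 7·x (degree < 2) with m(α_i) = c_i for every i, so c is indeed a codeword.


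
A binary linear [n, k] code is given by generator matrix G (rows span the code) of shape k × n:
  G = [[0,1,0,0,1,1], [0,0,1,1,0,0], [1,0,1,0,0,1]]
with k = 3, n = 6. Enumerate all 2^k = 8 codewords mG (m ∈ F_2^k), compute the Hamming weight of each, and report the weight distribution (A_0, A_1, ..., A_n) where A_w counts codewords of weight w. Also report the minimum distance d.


Weight distribution: A_0 = 1, A_2 = 1, A_3 = 3, A_4 = 2, A_5 = 1. Minimum distance d = 2.

Enumerate all 2^3 = 8 messages m ∈ F_2^3.
For each, compute codeword c = mG in F_2^6, then tally its weight.
  m = 000 → c = 000000, weight = 0.
  m = 100 → c = 010011, weight = 3.
  m = 010 → c = 001100, weight = 2.
  m = 110 → c = 011111, weight = 5.
  m = 001 → c = 101001, weight = 3.
  m = 101 → c = 111010, weight = 4.
  m = 011 → c = 100101, weight = 3.
  m = 111 → c = 110110, weight = 4.
Tally weights:
  weight 0: 1 codewords.
  weight 2: 1 codewords.
  weight 3: 3 codewords.
  weight 4: 2 codewords.
  weight 5: 1 codewords.
Minimum distance d = smallest w > 0 with A_w > 0 = 2.
Sanity: Σ A_w = 8 = 2^3 = 8 ✓.


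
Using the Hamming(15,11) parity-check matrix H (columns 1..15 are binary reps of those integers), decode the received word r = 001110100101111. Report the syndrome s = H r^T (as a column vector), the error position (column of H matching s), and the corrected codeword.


s = (1, 1, 1, 1)^T, error position = 15, corrected codeword c = 001110100101110

Compute s = H r^T mod 2 one row at a time:
  s_1 = 0 + 0 + 1 + 0 + 1 + 1 + 1 + 1 = 5 ≡ 1 (mod 2).
  s_2 = 1 + 1 + 0 + 1 + 1 + 1 + 1 + 1 = 7 ≡ 1 (mod 2).
  s_3 = 0 + 1 + 0 + 1 + 1 + 0 + 1 + 1 = 5 ≡ 1 (mod 2).
  s_4 = 0 + 1 + 1 + 1 + 0 + 0 + 1 + 1 = 5 ≡ 1 (mod 2).
s = (1, 1, 1, 1)^T — this equals column 15 of H (binary 1111), so error is at position 15.
Correct: flip bit 15 of r = 001110100101111 to get c = 001110100101110.


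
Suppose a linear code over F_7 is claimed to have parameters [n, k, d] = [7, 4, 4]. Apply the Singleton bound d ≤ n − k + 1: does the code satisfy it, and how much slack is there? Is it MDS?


Singleton RHS = n − k + 1 = 4, slack = 0, bound satisfied, MDS.

Singleton bound: d ≤ n − k + 1.
Here n = 7, k = 4, so n − k + 1 = 4.
Given d = 4, check d ≤ 4: YES.
Slack = (n − k + 1) − d = 0.
The code is MDS (slack = 0).
Description: the claimed parameters are [7, 4, 4]_7; such a code would be MDS (meets Singleton bound).


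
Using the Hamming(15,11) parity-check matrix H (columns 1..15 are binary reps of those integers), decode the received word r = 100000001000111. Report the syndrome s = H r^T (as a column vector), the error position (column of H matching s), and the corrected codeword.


s = (0, 1, 0, 0)^T, error position = 4, corrected codeword c = 100100001000111

Compute s = H r^T mod 2 one row at a time:
  s_1 = 0 + 1 + 0 + 0 + 0 + 1 + 1 + 1 = 4 ≡ 0 (mod 2).
  s_2 = 0 + 0 + 0 + 0 + 0 + 1 + 1 + 1 = 3 ≡ 1 (mod 2).
  s_3 = 0 + 0 + 0 + 0 + 0 + 0 + 1 + 1 = 2 ≡ 0 (mod 2).
  s_4 = 1 + 0 + 0 + 0 + 1 + 0 + 1 + 1 = 4 ≡ 0 (mod 2).
s = (0, 1, 0, 0)^T — this equals column 4 of H (binary 0100), so error is at position 4.
Correct: flip bit 4 of r = 100000001000111 to get c = 100100001000111.


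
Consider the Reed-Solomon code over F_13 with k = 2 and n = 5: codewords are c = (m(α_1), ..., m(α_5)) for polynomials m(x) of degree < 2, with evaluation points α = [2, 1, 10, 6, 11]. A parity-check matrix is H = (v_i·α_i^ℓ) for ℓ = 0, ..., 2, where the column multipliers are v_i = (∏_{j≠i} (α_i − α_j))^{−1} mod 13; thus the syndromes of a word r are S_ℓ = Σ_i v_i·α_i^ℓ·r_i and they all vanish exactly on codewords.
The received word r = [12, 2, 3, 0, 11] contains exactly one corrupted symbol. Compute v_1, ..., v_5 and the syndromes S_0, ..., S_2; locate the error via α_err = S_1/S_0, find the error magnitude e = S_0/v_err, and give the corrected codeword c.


S = (12, 3, 4), error at position 3, error magnitude e = 2, c = [12, 2, 1, 0, 11].

Step 1: column multipliers v_i = (∏_{j≠i}(α_i − α_j))^{−1} mod 13.
  i = 1 (α = 2): (2−1)(2−10)(2−6)(2−11) = 1·(−8)·(−4)·(−9) = −288 ≡ 11, so v_1 = 11^{−1} = 6 (mod 13).
  i = 2 (α = 1): (1−2)(1−10)(1−6)(1−11) = (−1)·(−9)·(−5)·(−10) = 450 ≡ 8, so v_2 = 8^{−1} = 5 (mod 13).
  i = 3 (α = 10): (10−2)(10−1)(10−6)(10−11) = 8·9·4·(−1) = −288 ≡ 11, so v_3 = 11^{−1} = 6 (mod 13).
  i = 4 (α = 6): (6−2)(6−1)(6−10)(6−11) = 4·5·(−4)·(−5) = 400 ≡ 10, so v_4 = 10^{−1} = 4 (mod 13).
  i = 5 (α = 11): (11−2)(11−1)(11−10)(11−6) = 9·10·1·5 = 450 ≡ 8, so v_5 = 8^{−1} = 5 (mod 13).
  v = [6, 5, 6, 4, 5].
Step 2: syndromes of r = [12, 2, 3, 0, 11] (all sums mod 13).
  S_0 = Σ v_i r_i = 6·12 + 5·2 + 6·3 + 4·0 + 5·11 = 155 ≡ 12.
  S_1 = Σ v_i α_i r_i = 6·2·12 + 5·1·2 + 6·10·3 + 4·6·0 + 5·11·11 = 939 ≡ 3.
  α_i^2 mod 13 = [4, 1, 9, 10, 4].
  S_2 = Σ v_i α_i^2 r_i = 6·4·12 + 5·1·2 + 6·9·3 + 4·10·0 + 5·4·11 = 680 ≡ 4.
  S = (12, 3, 4) ≠ 0, so r is not a codeword (an error is present).
Step 3: locate the error. For a single error e at position i, S_ℓ = v_i·e·α_i^ℓ, so α_err = S_1/S_0.
  S_0^{−1} = 12^{−1} = 12 (mod 13), so α_err = 3·12 = 36 ≡ 10 = α_3. Error position i = 3.
  Consistency check: S_2/S_1 = 4·9 = 36 ≡ 10 = α_err ✓ (single-error assumption holds).
Step 4: error magnitude e = S_0/v_3 = S_0·∏_{j≠3}(α_3 − α_j) = 12·11 = 132 ≡ 2 (mod 13).
Step 5: correct position 3: c_3 = r_3 − e = 3 − 2 ≡ 1 (mod 13). Hence c = [12, 2, 1, 0, 11].
  Check: interpolating c through the α_i gives m(x) = 5 + 10·x (degree < 2) with m(α_i) = c_i for every i, so c is indeed a codeword.


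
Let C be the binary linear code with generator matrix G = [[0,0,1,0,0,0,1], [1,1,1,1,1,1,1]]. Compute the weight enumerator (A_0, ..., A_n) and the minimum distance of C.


Weight distribution: A_0 = 1, A_2 = 1, A_5 = 1, A_7 = 1. Minimum distance d = 2.

Enumerate all 2^2 = 4 messages m ∈ F_2^2.
For each, compute codeword c = mG in F_2^7, then tally its weight.
  m = 00 → c = 0000000, weight = 0.
  m = 10 → c = 0010001, weight = 2.
  m = 01 → c = 1111111, weight = 7.
  m = 11 → c = 1101110, weight = 5.
Tally weights:
  weight 0: 1 codewords.
  weight 2: 1 codewords.
  weight 5: 1 codewords.
  weight 7: 1 codewords.
Minimum distance d = smallest w > 0 with A_w > 0 = 2.
Sanity: Σ A_w = 4 = 2^2 = 4 ✓.


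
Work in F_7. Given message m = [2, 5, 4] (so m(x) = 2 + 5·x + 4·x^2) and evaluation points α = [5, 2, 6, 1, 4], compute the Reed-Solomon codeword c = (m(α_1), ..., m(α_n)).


c = [1, 0, 1, 4, 2]

Message polynomial: m(x) = 2 + 5·x + 4·x^2 (mod 7).
For each evaluation point α_i, compute m(α_i) mod 7:
  α_1 = 5: Horner steps 4 → 4 → 1, so m(5) = 1.
  α_2 = 2: Horner steps 4 → 6 → 0, so m(2) = 0.
  α_3 = 6: Horner steps 4 → 1 → 1, so m(6) = 1.
  α_4 = 1: Horner steps 4 → 2 → 4, so m(1) = 4.
  α_5 = 4: Horner steps 4 → 0 → 2, so m(4) = 2.
Codeword c = [1, 0, 1, 4, 2] ∈ F_7^5.


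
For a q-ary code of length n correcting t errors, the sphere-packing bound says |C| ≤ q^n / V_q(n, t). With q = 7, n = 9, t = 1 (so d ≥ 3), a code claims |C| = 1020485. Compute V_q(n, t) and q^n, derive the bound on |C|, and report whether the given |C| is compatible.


V_q(n, t) = 55, q^n = 40353607, Hamming bound = 733701, |C| = 1020485 > bound (violated).

Step 1: Compute V_q(n, t) = Σ_{j=0}^1 C(n, j) (q−1)^j.
  j = 0: C(9,0)·(6)^0 = 1·1 = 1.
  j = 1: C(9,1)·(6)^1 = 9·6 = 54.
  V_q(n, t) = 1 + 54 = 55.
Step 2: q^n = 7^9 = 40353607.
Step 3: Hamming bound ⌊q^n / V_q(n,t)⌋ = ⌊40353607/55⌋ = 733701.
Step 4: Compare |C| = 1020485 to 733701: violated.
The claimed |C| lies above the Hamming bound, so no 7-ary code of length 9 with d ≥ 3 can have 1020485 codewords.


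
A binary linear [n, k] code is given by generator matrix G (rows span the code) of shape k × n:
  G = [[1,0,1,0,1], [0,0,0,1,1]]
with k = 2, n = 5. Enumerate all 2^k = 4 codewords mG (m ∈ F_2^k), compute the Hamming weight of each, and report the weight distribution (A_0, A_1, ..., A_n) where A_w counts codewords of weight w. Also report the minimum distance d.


Weight distribution: A_0 = 1, A_2 = 1, A_3 = 2. Minimum distance d = 2.

Enumerate all 2^2 = 4 messages m ∈ F_2^2.
For each, compute codeword c = mG in F_2^5, then tally its weight.
  m = 00 → c = 00000, weight = 0.
  m = 10 → c = 10101, weight = 3.
  m = 01 → c = 00011, weight = 2.
  m = 11 → c = 10110, weight = 3.
Tally weights:
  weight 0: 1 codewords.
  weight 2: 1 codewords.
  weight 3: 2 codewords.
Minimum distance d = smallest w > 0 with A_w > 0 = 2.
Sanity: Σ A_w = 4 = 2^2 = 4 ✓.


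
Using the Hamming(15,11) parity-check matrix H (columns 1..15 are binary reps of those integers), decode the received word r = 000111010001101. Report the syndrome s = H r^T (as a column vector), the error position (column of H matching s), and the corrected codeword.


s = (0, 0, 0, 1)^T, error position = 1, corrected codeword c = 100111010001101

Compute s = H r^T mod 2 one row at a time:
  s_1 = 1 + 0 + 0 + 0 + 1 + 1 + 0 + 1 = 4 ≡ 0 (mod 2).
  s_2 = 1 + 1 + 1 + 0 + 1 + 1 + 0 + 1 = 6 ≡ 0 (mod 2).
  s_3 = 0 + 0 + 1 + 0 + 0 + 0 + 0 + 1 = 2 ≡ 0 (mod 2).
  s_4 = 0 + 0 + 1 + 0 + 0 + 0 + 1 + 1 = 3 ≡ 1 (mod 2).
s = (0, 0, 0, 1)^T — this equals column 1 of H (binary 0001), so error is at position 1.
Correct: flip bit 1 of r = 000111010001101 to get c = 100111010001101.


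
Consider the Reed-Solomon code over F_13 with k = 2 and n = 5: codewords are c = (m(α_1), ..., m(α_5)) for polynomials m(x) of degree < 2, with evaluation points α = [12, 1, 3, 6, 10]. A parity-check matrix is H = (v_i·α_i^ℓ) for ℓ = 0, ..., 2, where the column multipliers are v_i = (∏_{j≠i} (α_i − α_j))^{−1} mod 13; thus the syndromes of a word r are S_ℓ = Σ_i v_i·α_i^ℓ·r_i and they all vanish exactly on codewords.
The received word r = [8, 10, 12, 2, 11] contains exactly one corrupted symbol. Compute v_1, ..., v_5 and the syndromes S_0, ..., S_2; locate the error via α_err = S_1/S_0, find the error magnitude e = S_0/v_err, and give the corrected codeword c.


S = (6, 8, 2), error at position 5, error magnitude e = 5, c = [8, 10, 12, 2, 6].

Step 1: column multipliers v_i = (∏_{j≠i}(α_i − α_j))^{−1} mod 13.
  i = 1 (α = 12): (12−1)(12−3)(12−6)(12−10) = 11·9·6·2 = 1188 ≡ 5, so v_1 = 5^{−1} = 8 (mod 13).
  i = 2 (α = 1): (1−12)(1−3)(1−6)(1−10) = (−11)·(−2)·(−5)·(−9) = 990 ≡ 2, so v_2 = 2^{−1} = 7 (mod 13).
  i = 3 (α = 3): (3−12)(3−1)(3−6)(3−10) = (−9)·2·(−3)·(−7) = −378 ≡ 12, so v_3 = 12^{−1} = 12 (mod 13).
  i = 4 (α = 6): (6−12)(6−1)(6−3)(6−10) = (−6)·5·3·(−4) = 360 ≡ 9, so v_4 = 9^{−1} = 3 (mod 13).
  i = 5 (α = 10): (10−12)(10−1)(10−3)(10−6) = (−2)·9·7·4 = −504 ≡ 3, so v_5 = 3^{−1} = 9 (mod 13).
  v = [8, 7, 12, 3, 9].
Step 2: syndromes of r = [8, 10, 12, 2, 11] (all sums mod 13).
  S_0 = Σ v_i r_i = 8·8 + 7·10 + 12·12 + 3·2 + 9·11 = 383 ≡ 6.
  S_1 = Σ v_i α_i r_i = 8·12·8 + 7·1·10 + 12·3·12 + 3·6·2 + 9·10·11 = 2296 ≡ 8.
  α_i^2 mod 13 = [1, 1, 9, 10, 9].
  S_2 = Σ v_i α_i^2 r_i = 8·1·8 + 7·1·10 + 12·9·12 + 3·10·2 + 9·9·11 = 2381 ≡ 2.
  S = (6, 8, 2) ≠ 0, so r is not a codeword (an error is present).
Step 3: locate the error. For a single error e at position i, S_ℓ = v_i·e·α_i^ℓ, so α_err = S_1/S_0.
  S_0^{−1} = 6^{−1} = 11 (mod 13), so α_err = 8·11 = 88 ≡ 10 = α_5. Error position i = 5.
  Consistency check: S_2/S_1 = 2·5 = 10 ≡ 10 = α_err ✓ (single-error assumption holds).
Step 4: error magnitude e = S_0/v_5 = S_0·∏_{j≠5}(α_5 − α_j) = 6·3 = 18 ≡ 5 (mod 13).
Step 5: correct position 5: c_5 = r_5 − e = 11 − 5 ≡ 6 (mod 13). Hence c = [8, 10, 12, 2, 6].
  Check: interpolating c through the α_i gives m(x) = 9 + 1·x (degree < 2) with m(α_i) = c_i for every i, so c is indeed a codeword.


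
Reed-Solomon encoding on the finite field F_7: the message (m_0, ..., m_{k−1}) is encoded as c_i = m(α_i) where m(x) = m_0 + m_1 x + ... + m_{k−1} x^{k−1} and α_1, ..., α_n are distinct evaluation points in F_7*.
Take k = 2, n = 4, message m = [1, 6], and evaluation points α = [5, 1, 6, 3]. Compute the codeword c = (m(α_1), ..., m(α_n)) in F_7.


c = [3, 0, 2, 5]

Message polynomial: m(x) = 1 + 6·x (mod 7).
For each evaluation point α_i, compute m(α_i) mod 7:
  α_1 = 5: Horner steps 6 → 3, so m(5) = 3.
  α_2 = 1: Horner steps 6 → 0, so m(1) = 0.
  α_3 = 6: Horner steps 6 → 2, so m(6) = 2.
  α_4 = 3: Horner steps 6 → 5, so m(3) = 5.
Codeword c = [3, 0, 2, 5] ∈ F_7^4.


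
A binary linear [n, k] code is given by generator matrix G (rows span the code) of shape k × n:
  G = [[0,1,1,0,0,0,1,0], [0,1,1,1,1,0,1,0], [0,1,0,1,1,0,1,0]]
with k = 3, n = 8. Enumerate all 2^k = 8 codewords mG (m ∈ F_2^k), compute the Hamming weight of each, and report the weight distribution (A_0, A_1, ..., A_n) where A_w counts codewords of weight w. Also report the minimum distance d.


Weight distribution: A_0 = 1, A_1 = 1, A_2 = 2, A_3 = 2, A_4 = 1, A_5 = 1. Minimum distance d = 1.

Enumerate all 2^3 = 8 messages m ∈ F_2^3.
For each, compute codeword c = mG in F_2^8, then tally its weight.
  m = 000 → c = 00000000, weight = 0.
  m = 100 → c = 01100010, weight = 3.
  m = 010 → c = 01111010, weight = 5.
  m = 110 → c = 00011000, weight = 2.
  m = 001 → c = 01011010, weight = 4.
  m = 101 → c = 00111000, weight = 3.
  m = 011 → c = 00100000, weight = 1.
  m = 111 → c = 01000010, weight = 2.
Tally weights:
  weight 0: 1 codewords.
  weight 1: 1 codewords.
  weight 2: 2 codewords.
  weight 3: 2 codewords.
  weight 4: 1 codewords.
  weight 5: 1 codewords.
Minimum distance d = smallest w > 0 with A_w > 0 = 1.
Sanity: Σ A_w = 8 = 2^3 = 8 ✓.


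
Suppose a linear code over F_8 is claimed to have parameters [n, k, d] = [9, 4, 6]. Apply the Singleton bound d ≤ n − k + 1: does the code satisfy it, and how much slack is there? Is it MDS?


Singleton RHS = n − k + 1 = 6, slack = 0, bound satisfied, MDS.

Singleton bound: d ≤ n − k + 1.
Here n = 9, k = 4, so n − k + 1 = 6.
Given d = 6, check d ≤ 6: YES.
Slack = (n − k + 1) − d = 0.
The code is MDS (slack = 0).
Description: the claimed parameters are [9, 4, 6]_8; such a code would be MDS (meets Singleton bound).


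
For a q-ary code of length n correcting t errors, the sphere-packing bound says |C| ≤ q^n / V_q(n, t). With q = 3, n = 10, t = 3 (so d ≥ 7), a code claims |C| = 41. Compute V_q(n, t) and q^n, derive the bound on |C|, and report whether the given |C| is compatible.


V_q(n, t) = 1161, q^n = 59049, Hamming bound = 50, |C| = 41 ≤ bound (satisfied).

Step 1: Compute V_q(n, t) = Σ_{j=0}^3 C(n, j) (q−1)^j.
  j = 0: C(10,0)·(2)^0 = 1·1 = 1.
  j = 1: C(10,1)·(2)^1 = 10·2 = 20.
  j = 2: C(10,2)·(2)^2 = 45·4 = 180.
  j = 3: C(10,3)·(2)^3 = 120·8 = 960.
  V_q(n, t) = 1 + 20 + 180 + 960 = 1161.
Step 2: q^n = 3^10 = 59049.
Step 3: Hamming bound ⌊q^n / V_q(n,t)⌋ = ⌊59049/1161⌋ = 50.
Step 4: Compare |C| = 41 to 50: satisfied.
The claimed |C| lies below the Hamming bound.


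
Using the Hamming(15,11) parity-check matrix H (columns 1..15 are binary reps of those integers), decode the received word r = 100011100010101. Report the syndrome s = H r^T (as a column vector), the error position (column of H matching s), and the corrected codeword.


s = (1, 1, 0, 0)^T, error position = 12, corrected codeword c = 100011100011101

Compute s = H r^T mod 2 one row at a time:
  s_1 = 0 + 0 + 0 + 1 + 0 + 1 + 0 + 1 = 3 ≡ 1 (mod 2).
  s_2 = 0 + 1 + 1 + 1 + 0 + 1 + 0 + 1 = 5 ≡ 1 (mod 2).
  s_3 = 0 + 0 + 1 + 1 + 0 + 1 + 0 + 1 = 4 ≡ 0 (mod 2).
  s_4 = 1 + 0 + 1 + 1 + 0 + 1 + 1 + 1 = 6 ≡ 0 (mod 2).
s = (1, 1, 0, 0)^T — this equals column 12 of H (binary 1100), so error is at position 12.
Correct: flip bit 12 of r = 100011100010101 to get c = 100011100011101.


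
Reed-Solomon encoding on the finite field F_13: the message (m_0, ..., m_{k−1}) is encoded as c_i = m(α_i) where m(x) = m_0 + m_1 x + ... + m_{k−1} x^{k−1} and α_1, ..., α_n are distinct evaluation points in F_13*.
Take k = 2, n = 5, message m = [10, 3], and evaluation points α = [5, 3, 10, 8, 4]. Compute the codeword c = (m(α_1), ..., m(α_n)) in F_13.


c = [12, 6, 1, 8, 9]

Message polynomial: m(x) = 10 + 3·x (mod 13).
For each evaluation point α_i, compute m(α_i) mod 13:
  α_1 = 5: Horner steps 3 → 12, so m(5) = 12.
  α_2 = 3: Horner steps 3 → 6, so m(3) = 6.
  α_3 = 10: Horner steps 3 → 1, so m(10) = 1.
  α_4 = 8: Horner steps 3 → 8, so m(8) = 8.
  α_5 = 4: Horner steps 3 → 9, so m(4) = 9.
Codeword c = [12, 6, 1, 8, 9] ∈ F_13^5.


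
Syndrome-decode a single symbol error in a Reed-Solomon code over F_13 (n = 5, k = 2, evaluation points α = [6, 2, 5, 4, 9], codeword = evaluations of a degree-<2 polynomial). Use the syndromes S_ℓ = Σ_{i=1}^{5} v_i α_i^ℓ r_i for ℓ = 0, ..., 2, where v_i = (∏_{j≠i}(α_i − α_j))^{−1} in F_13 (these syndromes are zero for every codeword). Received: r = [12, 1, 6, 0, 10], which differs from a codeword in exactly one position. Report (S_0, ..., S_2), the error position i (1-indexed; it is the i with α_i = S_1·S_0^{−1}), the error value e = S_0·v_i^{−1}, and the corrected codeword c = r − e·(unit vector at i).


S = (8, 7, 11), error at position 5, error magnitude e = 6, c = [12, 1, 6, 0, 4].

Step 1: column multipliers v_i = (∏_{j≠i}(α_i − α_j))^{−1} mod 13.
  i = 1 (α = 6): (6−2)(6−5)(6−4)(6−9) = 4·1·2·(−3) = −24 ≡ 2, so v_1 = 2^{−1} = 7 (mod 13).
  i = 2 (α = 2): (2−6)(2−5)(2−4)(2−9) = (−4)·(−3)·(−2)·(−7) = 168 ≡ 12, so v_2 = 12^{−1} = 12 (mod 13).
  i = 3 (α = 5): (5−6)(5−2)(5−4)(5−9) = (−1)·3·1·(−4) = 12 ≡ 12, so v_3 = 12^{−1} = 12 (mod 13).
  i = 4 (α = 4): (4−6)(4−2)(4−5)(4−9) = (−2)·2·(−1)·(−5) = −20 ≡ 6, so v_4 = 6^{−1} = 11 (mod 13).
  i = 5 (α = 9): (9−6)(9−2)(9−5)(9−4) = 3·7·4·5 = 420 ≡ 4, so v_5 = 4^{−1} = 10 (mod 13).
  v = [7, 12, 12, 11, 10].
Step 2: syndromes of r = [12, 1, 6, 0, 10] (all sums mod 13).
  S_0 = Σ v_i r_i = 7·12 + 12·1 + 12·6 + 11·0 + 10·10 = 268 ≡ 8.
  S_1 = Σ v_i α_i r_i = 7·6·12 + 12·2·1 + 12·5·6 + 11·4·0 + 10·9·10 = 1788 ≡ 7.
  α_i^2 mod 13 = [10, 4, 12, 3, 3].
  S_2 = Σ v_i α_i^2 r_i = 7·10·12 + 12·4·1 + 12·12·6 + 11·3·0 + 10·3·10 = 2052 ≡ 11.
  S = (8, 7, 11) ≠ 0, so r is not a codeword (an error is present).
Step 3: locate the error. For a single error e at position i, S_ℓ = v_i·e·α_i^ℓ, so α_err = S_1/S_0.
  S_0^{−1} = 8^{−1} = 5 (mod 13), so α_err = 7·5 = 35 ≡ 9 = α_5. Error position i = 5.
  Consistency check: S_2/S_1 = 11·2 = 22 ≡ 9 = α_err ✓ (single-error assumption holds).
Step 4: error magnitude e = S_0/v_5 = S_0·∏_{j≠5}(α_5 − α_j) = 8·4 = 32 ≡ 6 (mod 13).
Step 5: correct position 5: c_5 = r_5 − e = 10 − 6 ≡ 4 (mod 13). Hence c = [12, 1, 6, 0, 4].
  Check: interpolating c through the α_i gives m(x) = 2 + 6·x (degree < 2) with m(α_i) = c_i for every i, so c is indeed a codeword.


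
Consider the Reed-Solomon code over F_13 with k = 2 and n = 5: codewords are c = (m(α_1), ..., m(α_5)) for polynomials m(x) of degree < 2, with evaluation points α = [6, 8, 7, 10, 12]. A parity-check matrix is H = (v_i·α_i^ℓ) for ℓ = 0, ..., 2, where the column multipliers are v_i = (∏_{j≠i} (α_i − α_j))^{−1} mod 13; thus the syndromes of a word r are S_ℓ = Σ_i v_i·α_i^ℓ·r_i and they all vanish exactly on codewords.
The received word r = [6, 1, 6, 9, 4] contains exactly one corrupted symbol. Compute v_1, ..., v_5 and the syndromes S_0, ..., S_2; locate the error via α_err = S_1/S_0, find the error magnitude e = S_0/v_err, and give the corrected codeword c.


S = (2, 1, 7), error at position 3, error magnitude e = 9, c = [6, 1, 10, 9, 4].

Step 1: column multipliers v_i = (∏_{j≠i}(α_i − α_j))^{−1} mod 13.
  i = 1 (α = 6): (6−8)(6−7)(6−10)(6−12) = (−2)·(−1)·(−4)·(−6) = 48 ≡ 9, so v_1 = 9^{−1} = 3 (mod 13).
  i = 2 (α = 8): (8−6)(8−7)(8−10)(8−12) = 2·1·(−2)·(−4) = 16 ≡ 3, so v_2 = 3^{−1} = 9 (mod 13).
  i = 3 (α = 7): (7−6)(7−8)(7−10)(7−12) = 1·(−1)·(−3)·(−5) = −15 ≡ 11, so v_3 = 11^{−1} = 6 (mod 13).
  i = 4 (α = 10): (10−6)(10−8)(10−7)(10−12) = 4·2·3·(−2) = −48 ≡ 4, so v_4 = 4^{−1} = 10 (mod 13).
  i = 5 (α = 12): (12−6)(12−8)(12−7)(12−10) = 6·4·5·2 = 240 ≡ 6, so v_5 = 6^{−1} = 11 (mod 13).
  v = [3, 9, 6, 10, 11].
Step 2: syndromes of r = [6, 1, 6, 9, 4] (all sums mod 13).
  S_0 = Σ v_i r_i = 3·6 + 9·1 + 6·6 + 10·9 + 11·4 = 197 ≡ 2.
  S_1 = Σ v_i α_i r_i = 3·6·6 + 9·8·1 + 6·7·6 + 10·10·9 + 11·12·4 = 1860 ≡ 1.
  α_i^2 mod 13 = [10, 12, 10, 9, 1].
  S_2 = Σ v_i α_i^2 r_i = 3·10·6 + 9·12·1 + 6·10·6 + 10·9·9 + 11·1·4 = 1502 ≡ 7.
  S = (2, 1, 7) ≠ 0, so r is not a codeword (an error is present).
Step 3: locate the error. For a single error e at position i, S_ℓ = v_i·e·α_i^ℓ, so α_err = S_1/S_0.
  S_0^{−1} = 2^{−1} = 7 (mod 13), so α_err = 1·7 = 7 ≡ 7 = α_3. Error position i = 3.
  Consistency check: S_2/S_1 = 7·1 = 7 ≡ 7 = α_err ✓ (single-error assumption holds).
Step 4: error magnitude e = S_0/v_3 = S_0·∏_{j≠3}(α_3 − α_j) = 2·11 = 22 ≡ 9 (mod 13).
Step 5: correct position 3: c_3 = r_3 − e = 6 − 9 ≡ 10 (mod 13). Hence c = [6, 1, 10, 9, 4].
  Check: interpolating c through the α_i gives m(x) = 8 + 4·x (degree < 2) with m(α_i) = c_i for every i, so c is indeed a codeword.


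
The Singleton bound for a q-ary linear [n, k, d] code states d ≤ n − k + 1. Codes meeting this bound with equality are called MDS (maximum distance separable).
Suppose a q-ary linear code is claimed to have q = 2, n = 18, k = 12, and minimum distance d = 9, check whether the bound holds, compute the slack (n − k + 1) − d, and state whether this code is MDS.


Singleton RHS = n − k + 1 = 7, slack = -2, bound violated (no such code; not MDS).

Singleton bound: d ≤ n − k + 1.
Here n = 18, k = 12, so n − k + 1 = 7.
Given d = 9, check d ≤ 7: NO.
Slack = (n − k + 1) − d = -2.
The slack is negative: d = 9 exceeds n − k + 1 = 7 by 2, so the Singleton bound is violated and no linear [18, 12, 9]_2 code can exist. In particular it is not MDS (MDS requires d = n − k + 1 exactly).
Description: the claimed parameters are [18, 12, 9]_2; such a code would be impossible (violates the Singleton bound).


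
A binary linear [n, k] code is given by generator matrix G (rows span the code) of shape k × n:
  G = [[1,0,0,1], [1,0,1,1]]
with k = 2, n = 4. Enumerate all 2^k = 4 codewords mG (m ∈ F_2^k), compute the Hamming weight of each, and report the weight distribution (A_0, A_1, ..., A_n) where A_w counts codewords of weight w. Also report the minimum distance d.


Weight distribution: A_0 = 1, A_1 = 1, A_2 = 1, A_3 = 1. Minimum distance d = 1.

Enumerate all 2^2 = 4 messages m ∈ F_2^2.
For each, compute codeword c = mG in F_2^4, then tally its weight.
  m = 00 → c = 0000, weight = 0.
  m = 10 → c = 1001, weight = 2.
  m = 01 → c = 1011, weight = 3.
  m = 11 → c = 0010, weight = 1.
Tally weights:
  weight 0: 1 codewords.
  weight 1: 1 codewords.
  weight 2: 1 codewords.
  weight 3: 1 codewords.
Minimum distance d = smallest w > 0 with A_w > 0 = 1.
Sanity: Σ A_w = 4 = 2^2 = 4 ✓.


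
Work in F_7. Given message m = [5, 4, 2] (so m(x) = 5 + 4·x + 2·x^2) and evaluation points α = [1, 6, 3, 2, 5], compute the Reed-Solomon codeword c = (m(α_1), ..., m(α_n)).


c = [4, 3, 0, 0, 5]

Message polynomial: m(x) = 5 + 4·x + 2·x^2 (mod 7).
For each evaluation point α_i, compute m(α_i) mod 7:
  α_1 = 1: Horner steps 2 → 6 → 4, so m(1) = 4.
  α_2 = 6: Horner steps 2 → 2 → 3, so m(6) = 3.
  α_3 = 3: Horner steps 2 → 3 → 0, so m(3) = 0.
  α_4 = 2: Horner steps 2 → 1 → 0, so m(2) = 0.
  α_5 = 5: Horner steps 2 → 0 → 5, so m(5) = 5.
Codeword c = [4, 3, 0, 0, 5] ∈ F_7^5.


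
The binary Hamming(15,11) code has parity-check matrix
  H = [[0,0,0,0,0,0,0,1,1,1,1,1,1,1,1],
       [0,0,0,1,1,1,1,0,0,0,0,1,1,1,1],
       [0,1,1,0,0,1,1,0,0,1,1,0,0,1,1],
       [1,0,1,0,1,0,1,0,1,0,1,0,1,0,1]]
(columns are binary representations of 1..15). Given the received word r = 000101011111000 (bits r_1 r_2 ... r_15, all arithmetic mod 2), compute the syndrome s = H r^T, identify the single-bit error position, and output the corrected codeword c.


s = (1, 1, 1, 0)^T, error position = 14, corrected codeword c = 000101011111010

Compute s = H r^T mod 2 one row at a time:
  s_1 = 1 + 1 + 1 + 1 + 1 + 0 + 0 + 0 = 5 ≡ 1 (mod 2).
  s_2 = 1 + 0 + 1 + 0 + 1 + 0 + 0 + 0 = 3 ≡ 1 (mod 2).
  s_3 = 0 + 0 + 1 + 0 + 1 + 1 + 0 + 0 = 3 ≡ 1 (mod 2).
  s_4 = 0 + 0 + 0 + 0 + 1 + 1 + 0 + 0 = 2 ≡ 0 (mod 2).
s = (1, 1, 1, 0)^T — this equals column 14 of H (binary 1110), so error is at position 14.
Correct: flip bit 14 of r = 000101011111000 to get c = 000101011111010.


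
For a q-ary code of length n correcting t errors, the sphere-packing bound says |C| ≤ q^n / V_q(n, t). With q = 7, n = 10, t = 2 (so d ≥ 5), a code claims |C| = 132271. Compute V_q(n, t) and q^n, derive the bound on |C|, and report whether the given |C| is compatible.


V_q(n, t) = 1681, q^n = 282475249, Hamming bound = 168040, |C| = 132271 ≤ bound (satisfied).

Step 1: Compute V_q(n, t) = Σ_{j=0}^2 C(n, j) (q−1)^j.
  j = 0: C(10,0)·(6)^0 = 1·1 = 1.
  j = 1: C(10,1)·(6)^1 = 10·6 = 60.
  j = 2: C(10,2)·(6)^2 = 45·36 = 1620.
  V_q(n, t) = 1 + 60 + 1620 = 1681.
Step 2: q^n = 7^10 = 282475249.
Step 3: Hamming bound ⌊q^n / V_q(n,t)⌋ = ⌊282475249/1681⌋ = 168040.
Step 4: Compare |C| = 132271 to 168040: satisfied.
The claimed |C| lies below the Hamming bound.


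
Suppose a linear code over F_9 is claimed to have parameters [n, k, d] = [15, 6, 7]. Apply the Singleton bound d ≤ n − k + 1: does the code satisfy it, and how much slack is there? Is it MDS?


Singleton RHS = n − k + 1 = 10, slack = 3, bound satisfied, not MDS.

Singleton bound: d ≤ n − k + 1.
Here n = 15, k = 6, so n − k + 1 = 10.
Given d = 7, check d ≤ 10: YES.
Slack = (n − k + 1) − d = 3.
The code is NOT MDS (slack = 3 > 0).
Description: the claimed parameters are [15, 6, 7]_9; such a code would be non-MDS.


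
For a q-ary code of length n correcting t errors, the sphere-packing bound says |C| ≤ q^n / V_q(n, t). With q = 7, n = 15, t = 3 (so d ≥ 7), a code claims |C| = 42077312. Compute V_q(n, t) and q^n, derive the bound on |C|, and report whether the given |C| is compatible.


V_q(n, t) = 102151, q^n = 4747561509943, Hamming bound = 46475918, |C| = 42077312 ≤ bound (satisfied).

Step 1: Compute V_q(n, t) = Σ_{j=0}^3 C(n, j) (q−1)^j.
  j = 0: C(15,0)·(6)^0 = 1·1 = 1.
  j = 1: C(15,1)·(6)^1 = 15·6 = 90.
  j = 2: C(15,2)·(6)^2 = 105·36 = 3780.
  j = 3: C(15,3)·(6)^3 = 455·216 = 98280.
  V_q(n, t) = 1 + 90 + 3780 + 98280 = 102151.
Step 2: q^n = 7^15 = 4747561509943.
Step 3: Hamming bound ⌊q^n / V_q(n,t)⌋ = ⌊4747561509943/102151⌋ = 46475918.
Step 4: Compare |C| = 42077312 to 46475918: satisfied.
The claimed |C| lies below the Hamming bound.
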